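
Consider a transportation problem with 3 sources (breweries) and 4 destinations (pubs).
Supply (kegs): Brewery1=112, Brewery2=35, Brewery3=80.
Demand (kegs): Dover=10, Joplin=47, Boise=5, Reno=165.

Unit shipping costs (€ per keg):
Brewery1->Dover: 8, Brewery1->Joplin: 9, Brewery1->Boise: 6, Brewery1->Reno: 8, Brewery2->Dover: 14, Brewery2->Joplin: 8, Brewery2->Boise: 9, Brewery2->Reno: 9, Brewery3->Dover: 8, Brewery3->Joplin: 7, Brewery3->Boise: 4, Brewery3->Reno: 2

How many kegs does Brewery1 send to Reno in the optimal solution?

The minimum-cost plan:
  Brewery1→Dover: 10 × €8 = €80
  Brewery1→Joplin: 12 × €9 = €108
  Brewery1→Boise: 5 × €6 = €30
  Brewery1→Reno: 85 × €8 = €680
  Brewery2→Joplin: 35 × €8 = €280
  Brewery3→Reno: 80 × €2 = €160
Total cost = €1338.
So Brewery1→Reno carries 85 kegs.

85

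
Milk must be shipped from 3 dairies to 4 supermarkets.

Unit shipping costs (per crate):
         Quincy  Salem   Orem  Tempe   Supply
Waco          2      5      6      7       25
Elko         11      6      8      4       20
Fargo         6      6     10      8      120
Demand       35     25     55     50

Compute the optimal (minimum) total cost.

1130

A cheapest plan:
  Waco–Orem: 25 × 6 = 150
  Elko–Tempe: 20 × 4 = 80
  Fargo–Quincy: 35 × 6 = 210
  Fargo–Salem: 25 × 6 = 150
  Fargo–Orem: 30 × 10 = 300
  Fargo–Tempe: 30 × 8 = 240
Total = 150 + 80 + 210 + 150 + 300 + 240 = 1130.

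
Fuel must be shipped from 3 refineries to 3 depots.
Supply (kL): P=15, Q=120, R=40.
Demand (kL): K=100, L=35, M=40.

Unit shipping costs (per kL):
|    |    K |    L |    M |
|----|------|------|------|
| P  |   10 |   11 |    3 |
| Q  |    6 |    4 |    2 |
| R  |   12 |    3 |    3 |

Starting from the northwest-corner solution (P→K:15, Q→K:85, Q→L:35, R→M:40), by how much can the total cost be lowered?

Current plan cost = 15·10 + 85·6 + 35·4 + 40·3 = 920.
Optimal plan:
  P->M: 15 × 3 = 45
  Q->K: 100 × 6 = 600
  Q->M: 20 × 2 = 40
  R->L: 35 × 3 = 105
  R->M: 5 × 3 = 15
Optimal cost = 805.
Saving = 920 − 805 = 115.

115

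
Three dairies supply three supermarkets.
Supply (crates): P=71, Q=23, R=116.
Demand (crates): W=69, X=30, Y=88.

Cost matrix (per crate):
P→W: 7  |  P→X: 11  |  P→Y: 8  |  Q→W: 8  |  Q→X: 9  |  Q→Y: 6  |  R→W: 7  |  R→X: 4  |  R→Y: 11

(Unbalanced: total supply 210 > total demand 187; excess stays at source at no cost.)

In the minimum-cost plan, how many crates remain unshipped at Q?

0

Minimum-cost shipments:
  P–Y: 65 crates
  Q–Y: 23 crates
  R–W: 69 crates
  R–X: 30 crates
Total cost = 1261.
Q ships 23 of its 23, leaving 0.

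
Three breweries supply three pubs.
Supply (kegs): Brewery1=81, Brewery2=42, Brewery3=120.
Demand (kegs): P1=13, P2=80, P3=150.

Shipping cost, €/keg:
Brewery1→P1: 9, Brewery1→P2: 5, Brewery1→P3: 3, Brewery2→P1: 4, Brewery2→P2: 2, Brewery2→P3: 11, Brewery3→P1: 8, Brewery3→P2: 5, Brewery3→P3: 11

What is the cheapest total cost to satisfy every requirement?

1367

Optimal allocation:
  Brewery1→P3: 81 kegs
  Brewery2→P1: 13 kegs
  Brewery2→P2: 29 kegs
  Brewery3→P2: 51 kegs
  Brewery3→P3: 69 kegs
Total cost = €1367.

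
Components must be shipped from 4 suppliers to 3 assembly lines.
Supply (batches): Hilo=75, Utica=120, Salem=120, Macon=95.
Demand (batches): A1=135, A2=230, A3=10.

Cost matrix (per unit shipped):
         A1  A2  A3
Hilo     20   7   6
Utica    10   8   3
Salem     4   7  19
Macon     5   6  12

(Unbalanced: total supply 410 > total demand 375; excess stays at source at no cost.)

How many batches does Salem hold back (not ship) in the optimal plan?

An optimal plan:
  Hilo–A2: 75 × 7 = 525
  Utica–A2: 75 × 8 = 600
  Utica–A3: 10 × 3 = 30
  Salem–A1: 120 × 4 = 480
  Macon–A1: 15 × 5 = 75
  Macon–A2: 80 × 6 = 480
Total cost = 2190.
Salem ships 120 of its 120, leaving 0.

0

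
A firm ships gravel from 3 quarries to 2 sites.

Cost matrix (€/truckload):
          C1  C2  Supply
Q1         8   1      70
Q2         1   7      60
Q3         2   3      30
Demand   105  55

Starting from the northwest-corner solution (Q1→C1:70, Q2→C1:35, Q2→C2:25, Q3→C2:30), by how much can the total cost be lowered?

Current plan cost = 70·8 + 35·1 + 25·7 + 30·3 = €860.
Optimal plan:
  Q1 to C1: 15 truckloads
  Q1 to C2: 55 truckloads
  Q2 to C1: 60 truckloads
  Q3 to C1: 30 truckloads
Optimal cost = €295.
Saving = 860 − 295 = €565.

565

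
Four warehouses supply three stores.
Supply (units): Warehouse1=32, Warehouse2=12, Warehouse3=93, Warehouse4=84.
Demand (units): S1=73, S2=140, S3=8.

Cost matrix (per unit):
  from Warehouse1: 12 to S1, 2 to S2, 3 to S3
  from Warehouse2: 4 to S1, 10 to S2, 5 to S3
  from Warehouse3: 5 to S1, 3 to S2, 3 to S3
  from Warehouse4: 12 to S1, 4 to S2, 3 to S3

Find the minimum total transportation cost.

841

Optimal allocation:
  Warehouse1->S2: 32 units
  Warehouse2->S1: 12 units
  Warehouse3->S1: 61 units
  Warehouse3->S2: 32 units
  Warehouse4->S2: 76 units
  Warehouse4->S3: 8 units
Total cost = 841.
(Supply check: Warehouse1 ships 32; Warehouse2 ships 12; Warehouse3 ships 93; Warehouse4 ships 84.)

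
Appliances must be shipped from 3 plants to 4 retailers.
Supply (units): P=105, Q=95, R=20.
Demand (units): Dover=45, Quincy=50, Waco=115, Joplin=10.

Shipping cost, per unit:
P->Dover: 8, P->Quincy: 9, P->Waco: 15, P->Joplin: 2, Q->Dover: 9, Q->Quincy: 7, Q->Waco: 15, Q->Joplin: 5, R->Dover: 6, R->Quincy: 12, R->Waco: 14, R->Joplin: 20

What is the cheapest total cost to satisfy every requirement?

One minimum-cost allocation:
  P->Dover: 25 × 8 = 200
  P->Waco: 70 × 15 = 1050
  P->Joplin: 10 × 2 = 20
  Q->Quincy: 50 × 7 = 350
  Q->Waco: 45 × 15 = 675
  R->Dover: 20 × 6 = 120
Total = 200 + 1050 + 20 + 350 + 675 + 120 = 2415.

2415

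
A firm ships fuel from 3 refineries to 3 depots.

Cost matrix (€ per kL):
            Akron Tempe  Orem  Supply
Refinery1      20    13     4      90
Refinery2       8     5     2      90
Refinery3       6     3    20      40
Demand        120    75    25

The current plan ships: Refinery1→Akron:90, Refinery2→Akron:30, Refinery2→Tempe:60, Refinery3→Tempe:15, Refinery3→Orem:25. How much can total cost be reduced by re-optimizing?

Current plan cost = 90·20 + 30·8 + 60·5 + 15·3 + 25·20 = €2885.
Optimal plan:
  Refinery1→Tempe: 65 kL
  Refinery1→Orem: 25 kL
  Refinery2→Akron: 90 kL
  Refinery3→Akron: 30 kL
  Refinery3→Tempe: 10 kL
Optimal cost = €1875.
Saving = 2885 − 1875 = €1010.

1010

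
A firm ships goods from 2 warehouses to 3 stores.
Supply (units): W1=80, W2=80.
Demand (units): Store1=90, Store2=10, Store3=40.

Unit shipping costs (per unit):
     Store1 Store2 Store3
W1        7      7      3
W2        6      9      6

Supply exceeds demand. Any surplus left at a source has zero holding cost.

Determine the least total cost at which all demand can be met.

740

An optimal shipping plan:
  W1 to Store1: 10 × 7 = 70
  W1 to Store2: 10 × 7 = 70
  W1 to Store3: 40 × 3 = 120
  W2 to Store1: 80 × 6 = 480
Total = 70 + 70 + 120 + 480 = 740.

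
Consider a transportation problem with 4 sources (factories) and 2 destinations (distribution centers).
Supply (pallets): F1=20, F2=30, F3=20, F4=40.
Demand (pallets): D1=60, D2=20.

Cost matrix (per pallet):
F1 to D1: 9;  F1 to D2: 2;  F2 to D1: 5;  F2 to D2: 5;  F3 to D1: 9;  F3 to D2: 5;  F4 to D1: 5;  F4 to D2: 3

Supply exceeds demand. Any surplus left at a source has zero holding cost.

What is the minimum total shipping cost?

An optimal shipping plan:
  F1→D2: 20 × 2 = 40
  F2→D1: 30 × 5 = 150
  F4→D1: 30 × 5 = 150
Total = 40 + 150 + 150 = 340.
(Supply check: F1 ships 20; F2 ships 30; F3 ships 0; F4 ships 30.)

340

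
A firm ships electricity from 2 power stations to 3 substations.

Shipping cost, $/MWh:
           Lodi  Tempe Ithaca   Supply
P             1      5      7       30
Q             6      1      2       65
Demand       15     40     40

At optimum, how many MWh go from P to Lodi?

15

Optimal shipments:
  P to Lodi: 15 × $1 = $15
  P to Tempe: 15 × $5 = $75
  Q to Tempe: 25 × $1 = $25
  Q to Ithaca: 40 × $2 = $80
Total cost = $195.
So P→Lodi carries 15 MWh.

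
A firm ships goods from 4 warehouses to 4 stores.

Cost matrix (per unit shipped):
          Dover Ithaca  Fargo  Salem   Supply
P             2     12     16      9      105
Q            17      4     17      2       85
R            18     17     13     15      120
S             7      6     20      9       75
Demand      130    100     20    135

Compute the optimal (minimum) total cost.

An optimal shipping plan:
  P–Dover: 105 × 2 = 210
  Q–Salem: 85 × 2 = 170
  R–Dover: 25 × 18 = 450
  R–Ithaca: 25 × 17 = 425
  R–Fargo: 20 × 13 = 260
  R–Salem: 50 × 15 = 750
  S–Ithaca: 75 × 6 = 450
Total = 210 + 170 + 450 + 425 + 260 + 750 + 450 = 2715.

2715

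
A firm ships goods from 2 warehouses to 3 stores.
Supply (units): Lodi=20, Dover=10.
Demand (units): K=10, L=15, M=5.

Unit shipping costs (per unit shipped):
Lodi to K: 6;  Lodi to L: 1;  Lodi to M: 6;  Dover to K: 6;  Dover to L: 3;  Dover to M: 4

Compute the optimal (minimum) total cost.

An optimal shipping plan:
  Lodi to K: 5 × 6 = 30
  Lodi to L: 15 × 1 = 15
  Dover to K: 5 × 6 = 30
  Dover to M: 5 × 4 = 20
Total = 30 + 15 + 30 + 20 = 95.
(Supply check: Lodi ships 20; Dover ships 10.)

95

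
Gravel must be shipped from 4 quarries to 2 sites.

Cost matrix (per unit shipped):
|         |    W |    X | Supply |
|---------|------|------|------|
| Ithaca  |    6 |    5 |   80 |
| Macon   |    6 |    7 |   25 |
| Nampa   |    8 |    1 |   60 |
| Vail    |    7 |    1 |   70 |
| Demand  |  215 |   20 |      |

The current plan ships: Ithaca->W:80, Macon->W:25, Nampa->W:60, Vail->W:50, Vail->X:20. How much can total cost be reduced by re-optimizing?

Current plan cost = 80·6 + 25·6 + 60·8 + 50·7 + 20·1 = 1480.
Optimal plan:
  Ithaca–W: 80 truckloads
  Macon–W: 25 truckloads
  Nampa–W: 40 truckloads
  Nampa–X: 20 truckloads
  Vail–W: 70 truckloads
Optimal cost = 1460.
Saving = 1480 − 1460 = 20.

20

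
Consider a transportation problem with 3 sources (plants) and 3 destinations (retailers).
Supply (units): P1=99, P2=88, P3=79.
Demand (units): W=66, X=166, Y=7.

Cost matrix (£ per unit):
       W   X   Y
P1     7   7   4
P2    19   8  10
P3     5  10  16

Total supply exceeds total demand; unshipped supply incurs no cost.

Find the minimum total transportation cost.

A cheapest plan:
  P1–X: 92 × £7 = £644
  P1–Y: 7 × £4 = £28
  P2–X: 74 × £8 = £592
  P3–W: 66 × £5 = £330
Total = 644 + 28 + 592 + 330 = £1594.
(Supply check: P1 ships 99; P2 ships 74; P3 ships 66.)

1594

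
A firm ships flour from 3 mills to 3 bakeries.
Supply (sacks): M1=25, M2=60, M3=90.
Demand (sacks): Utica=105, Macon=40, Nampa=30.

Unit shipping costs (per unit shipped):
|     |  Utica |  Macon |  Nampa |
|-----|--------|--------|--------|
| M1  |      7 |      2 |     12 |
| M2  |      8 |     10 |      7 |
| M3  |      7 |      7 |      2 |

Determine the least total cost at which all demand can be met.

1010

A cheapest plan:
  M1->Macon: 25 × 2 = 50
  M2->Utica: 60 × 8 = 480
  M3->Utica: 45 × 7 = 315
  M3->Macon: 15 × 7 = 105
  M3->Nampa: 30 × 2 = 60
Total = 50 + 480 + 315 + 105 + 60 = 1010.
(Supply check: M1 ships 25; M2 ships 60; M3 ships 90.)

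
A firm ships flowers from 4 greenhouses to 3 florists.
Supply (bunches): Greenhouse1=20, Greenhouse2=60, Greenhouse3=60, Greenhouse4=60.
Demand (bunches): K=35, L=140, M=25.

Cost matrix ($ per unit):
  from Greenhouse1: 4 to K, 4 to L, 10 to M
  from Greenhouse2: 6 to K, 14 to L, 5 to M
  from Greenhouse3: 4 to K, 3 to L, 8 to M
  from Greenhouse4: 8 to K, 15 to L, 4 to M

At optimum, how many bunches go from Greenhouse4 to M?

25

Optimal shipments:
  Greenhouse1–L: 20 × $4 = $80
  Greenhouse2–K: 35 × $6 = $210
  Greenhouse2–L: 25 × $14 = $350
  Greenhouse3–L: 60 × $3 = $180
  Greenhouse4–L: 35 × $15 = $525
  Greenhouse4–M: 25 × $4 = $100
Total cost = $1445.
So Greenhouse4→M carries 25 bunches.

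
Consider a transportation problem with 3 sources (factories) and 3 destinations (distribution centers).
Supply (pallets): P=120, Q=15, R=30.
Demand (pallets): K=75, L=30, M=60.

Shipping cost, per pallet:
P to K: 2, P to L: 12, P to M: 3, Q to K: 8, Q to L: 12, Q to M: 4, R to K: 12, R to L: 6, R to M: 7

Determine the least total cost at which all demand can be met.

525

One minimum-cost allocation:
  P->K: 75 × 2 = 150
  P->M: 45 × 3 = 135
  Q->M: 15 × 4 = 60
  R->L: 30 × 6 = 180
Total = 150 + 135 + 60 + 180 = 525.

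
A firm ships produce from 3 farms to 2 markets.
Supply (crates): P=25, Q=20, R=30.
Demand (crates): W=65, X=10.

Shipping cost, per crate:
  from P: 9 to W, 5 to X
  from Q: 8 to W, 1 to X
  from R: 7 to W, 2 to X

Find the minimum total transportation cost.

Optimal allocation:
  P->W: 25 × 9 = 225
  Q->W: 10 × 8 = 80
  Q->X: 10 × 1 = 10
  R->W: 30 × 7 = 210
Total = 225 + 80 + 10 + 210 = 525.

525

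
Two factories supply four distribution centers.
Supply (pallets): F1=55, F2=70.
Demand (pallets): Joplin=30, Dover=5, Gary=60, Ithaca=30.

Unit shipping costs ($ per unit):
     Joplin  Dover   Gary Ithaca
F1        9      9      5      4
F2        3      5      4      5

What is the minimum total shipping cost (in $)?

500

One minimum-cost allocation:
  F1–Gary: 25 × $5 = $125
  F1–Ithaca: 30 × $4 = $120
  F2–Joplin: 30 × $3 = $90
  F2–Dover: 5 × $5 = $25
  F2–Gary: 35 × $4 = $140
Total = 125 + 120 + 90 + 25 + 140 = $500.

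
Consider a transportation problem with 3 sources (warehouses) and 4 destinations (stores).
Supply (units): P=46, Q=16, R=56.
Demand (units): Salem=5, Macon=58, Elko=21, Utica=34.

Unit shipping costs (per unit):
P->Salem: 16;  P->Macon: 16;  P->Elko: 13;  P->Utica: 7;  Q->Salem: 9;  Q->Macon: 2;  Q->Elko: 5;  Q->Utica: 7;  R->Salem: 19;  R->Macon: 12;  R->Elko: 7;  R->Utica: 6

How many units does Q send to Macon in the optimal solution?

16

Solving gives:
  P->Salem: 5 × 16 = 80
  P->Macon: 7 × 16 = 112
  P->Utica: 34 × 7 = 238
  Q->Macon: 16 × 2 = 32
  R->Macon: 35 × 12 = 420
  R->Elko: 21 × 7 = 147
Total cost = 1029.
So Q→Macon carries 16 units.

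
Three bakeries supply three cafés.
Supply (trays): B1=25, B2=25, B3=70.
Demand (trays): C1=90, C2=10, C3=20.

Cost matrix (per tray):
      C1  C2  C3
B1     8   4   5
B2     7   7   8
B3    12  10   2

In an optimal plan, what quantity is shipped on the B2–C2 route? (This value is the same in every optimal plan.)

Solving gives:
  B1→C1: 15 × 8 = 120
  B1→C2: 10 × 4 = 40
  B2→C1: 25 × 7 = 175
  B3→C1: 50 × 12 = 600
  B3→C3: 20 × 2 = 40
Total cost = 975.
The route B2→C2 is not used.

0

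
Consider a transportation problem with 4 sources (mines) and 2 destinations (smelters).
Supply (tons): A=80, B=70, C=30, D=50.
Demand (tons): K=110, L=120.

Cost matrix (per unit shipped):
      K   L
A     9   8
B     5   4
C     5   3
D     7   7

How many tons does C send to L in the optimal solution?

Optimal shipments:
  A→K: 60 × 9 = 540
  A→L: 20 × 8 = 160
  B→L: 70 × 4 = 280
  C→L: 30 × 3 = 90
  D→K: 50 × 7 = 350
Total cost = 1420.
So C→L carries 30 tons.

30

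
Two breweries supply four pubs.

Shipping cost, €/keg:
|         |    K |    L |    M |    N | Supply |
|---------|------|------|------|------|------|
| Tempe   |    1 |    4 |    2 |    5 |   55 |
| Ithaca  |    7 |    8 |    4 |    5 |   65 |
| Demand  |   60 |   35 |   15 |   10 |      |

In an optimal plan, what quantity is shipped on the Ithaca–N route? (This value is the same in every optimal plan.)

10

The minimum-cost plan:
  Tempe to K: 55 kegs
  Ithaca to K: 5 kegs
  Ithaca to L: 35 kegs
  Ithaca to M: 15 kegs
  Ithaca to N: 10 kegs
Total cost = €480.
So Ithaca→N carries 10 kegs.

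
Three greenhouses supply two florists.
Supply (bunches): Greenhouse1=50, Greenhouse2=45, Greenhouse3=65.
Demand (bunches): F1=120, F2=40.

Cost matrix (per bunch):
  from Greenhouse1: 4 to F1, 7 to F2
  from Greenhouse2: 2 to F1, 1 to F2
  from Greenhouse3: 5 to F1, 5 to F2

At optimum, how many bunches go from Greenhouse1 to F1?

Optimal shipments:
  Greenhouse1→F1: 50 bunches
  Greenhouse2→F1: 5 bunches
  Greenhouse2→F2: 40 bunches
  Greenhouse3→F1: 65 bunches
Total cost = 575.
So Greenhouse1→F1 carries 50 bunches.

50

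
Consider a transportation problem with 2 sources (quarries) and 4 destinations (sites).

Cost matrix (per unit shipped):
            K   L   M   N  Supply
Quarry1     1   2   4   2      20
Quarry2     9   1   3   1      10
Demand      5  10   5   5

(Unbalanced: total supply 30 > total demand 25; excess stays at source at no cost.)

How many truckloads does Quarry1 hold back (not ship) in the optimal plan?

Minimum-cost shipments:
  Quarry1→K: 5 × 1 = 5
  Quarry1→L: 10 × 2 = 20
  Quarry2→M: 5 × 3 = 15
  Quarry2→N: 5 × 1 = 5
Total cost = 45.
Quarry1 ships 15 of its 20, leaving 5.

5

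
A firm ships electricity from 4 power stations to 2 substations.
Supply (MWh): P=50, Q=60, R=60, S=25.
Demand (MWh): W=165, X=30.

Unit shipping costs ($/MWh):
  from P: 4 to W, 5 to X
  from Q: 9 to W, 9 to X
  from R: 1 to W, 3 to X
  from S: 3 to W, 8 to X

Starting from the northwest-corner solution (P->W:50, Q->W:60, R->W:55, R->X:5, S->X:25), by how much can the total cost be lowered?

Current plan cost = 50·4 + 60·9 + 55·1 + 5·3 + 25·8 = $1010.
Optimal plan:
  P–W: 50 × $4 = $200
  Q–W: 30 × $9 = $270
  Q–X: 30 × $9 = $270
  R–W: 60 × $1 = $60
  S–W: 25 × $3 = $75
Optimal cost = $875.
Saving = 1010 − 875 = $135.

135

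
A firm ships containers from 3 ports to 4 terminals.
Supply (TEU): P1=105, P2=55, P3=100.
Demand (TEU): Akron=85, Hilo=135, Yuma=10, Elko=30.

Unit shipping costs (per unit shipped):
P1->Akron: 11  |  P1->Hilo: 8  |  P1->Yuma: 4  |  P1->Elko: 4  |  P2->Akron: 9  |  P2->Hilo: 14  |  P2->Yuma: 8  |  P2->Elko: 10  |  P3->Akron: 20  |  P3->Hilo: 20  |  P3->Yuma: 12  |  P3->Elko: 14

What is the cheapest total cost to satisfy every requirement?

3075

A cheapest plan:
  P1->Hilo: 105 × 8 = 840
  P2->Akron: 55 × 9 = 495
  P3->Akron: 30 × 20 = 600
  P3->Hilo: 30 × 20 = 600
  P3->Yuma: 10 × 12 = 120
  P3->Elko: 30 × 14 = 420
Total = 840 + 495 + 600 + 600 + 120 + 420 = 3075.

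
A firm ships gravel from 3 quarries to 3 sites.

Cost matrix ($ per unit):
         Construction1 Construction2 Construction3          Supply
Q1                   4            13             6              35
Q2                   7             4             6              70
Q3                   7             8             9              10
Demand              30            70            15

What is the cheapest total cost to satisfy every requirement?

520

A cheapest plan:
  Q1→Construction1: 20 × $4 = $80
  Q1→Construction3: 15 × $6 = $90
  Q2→Construction2: 70 × $4 = $280
  Q3→Construction1: 10 × $7 = $70
Total = 80 + 90 + 280 + 70 = $520.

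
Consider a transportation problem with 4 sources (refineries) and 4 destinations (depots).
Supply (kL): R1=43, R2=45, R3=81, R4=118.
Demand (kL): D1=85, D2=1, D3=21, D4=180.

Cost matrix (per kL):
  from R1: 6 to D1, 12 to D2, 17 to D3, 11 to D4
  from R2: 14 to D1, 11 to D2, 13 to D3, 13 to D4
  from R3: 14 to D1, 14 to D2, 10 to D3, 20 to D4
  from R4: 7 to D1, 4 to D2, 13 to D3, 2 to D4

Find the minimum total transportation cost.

One minimum-cost allocation:
  R1–D1: 26 × 6 = 156
  R1–D4: 17 × 11 = 187
  R2–D4: 45 × 13 = 585
  R3–D1: 59 × 14 = 826
  R3–D2: 1 × 14 = 14
  R3–D3: 21 × 10 = 210
  R4–D4: 118 × 2 = 236
Total = 156 + 187 + 585 + 826 + 14 + 210 + 236 = 2214.
(Supply check: R1 ships 43; R2 ships 45; R3 ships 81; R4 ships 118.)

2214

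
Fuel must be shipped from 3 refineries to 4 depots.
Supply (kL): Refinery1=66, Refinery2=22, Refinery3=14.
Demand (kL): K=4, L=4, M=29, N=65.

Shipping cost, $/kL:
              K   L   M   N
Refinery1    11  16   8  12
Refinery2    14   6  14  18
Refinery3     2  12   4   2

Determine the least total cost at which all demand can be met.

An optimal shipping plan:
  Refinery1→M: 15 × $8 = $120
  Refinery1→N: 51 × $12 = $612
  Refinery2→K: 4 × $14 = $56
  Refinery2→L: 4 × $6 = $24
  Refinery2→M: 14 × $14 = $196
  Refinery3→N: 14 × $2 = $28
Total = 120 + 612 + 56 + 24 + 196 + 28 = $1036.

1036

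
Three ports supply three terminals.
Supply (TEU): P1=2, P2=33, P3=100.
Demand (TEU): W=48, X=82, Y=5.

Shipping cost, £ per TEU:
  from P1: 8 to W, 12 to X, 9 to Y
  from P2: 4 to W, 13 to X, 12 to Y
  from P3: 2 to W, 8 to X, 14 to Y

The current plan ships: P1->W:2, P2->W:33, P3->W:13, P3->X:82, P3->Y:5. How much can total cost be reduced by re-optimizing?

34

Current plan cost = 2·8 + 33·4 + 13·2 + 82·8 + 5·14 = £900.
Optimal plan:
  P1->Y: 2 × £9 = £18
  P2->W: 30 × £4 = £120
  P2->Y: 3 × £12 = £36
  P3->W: 18 × £2 = £36
  P3->X: 82 × £8 = £656
Optimal cost = £866.
Saving = 900 − 866 = £34.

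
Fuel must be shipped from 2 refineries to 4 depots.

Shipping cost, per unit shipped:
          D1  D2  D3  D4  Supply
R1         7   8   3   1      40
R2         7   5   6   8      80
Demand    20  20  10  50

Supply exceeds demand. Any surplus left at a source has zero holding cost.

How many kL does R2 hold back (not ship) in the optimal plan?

An optimal plan:
  R1 to D4: 40 × 1 = 40
  R2 to D1: 20 × 7 = 140
  R2 to D2: 20 × 5 = 100
  R2 to D3: 10 × 6 = 60
  R2 to D4: 10 × 8 = 80
Total cost = 420.
R2 ships 60 of its 80, leaving 20.

20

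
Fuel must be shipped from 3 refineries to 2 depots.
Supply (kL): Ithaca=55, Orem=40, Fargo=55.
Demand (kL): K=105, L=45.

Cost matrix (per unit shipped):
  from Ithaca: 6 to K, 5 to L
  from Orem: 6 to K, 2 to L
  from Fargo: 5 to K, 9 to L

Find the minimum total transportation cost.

680

One minimum-cost allocation:
  Ithaca→K: 50 × 6 = 300
  Ithaca→L: 5 × 5 = 25
  Orem→L: 40 × 2 = 80
  Fargo→K: 55 × 5 = 275
Total = 300 + 25 + 80 + 275 = 680.
(Supply check: Ithaca ships 55; Orem ships 40; Fargo ships 55.)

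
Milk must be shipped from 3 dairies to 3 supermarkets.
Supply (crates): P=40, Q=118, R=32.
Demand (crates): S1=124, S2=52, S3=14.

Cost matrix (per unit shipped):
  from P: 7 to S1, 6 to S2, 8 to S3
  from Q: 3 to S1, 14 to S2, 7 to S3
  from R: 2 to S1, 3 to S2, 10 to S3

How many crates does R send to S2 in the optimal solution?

26

The minimum-cost plan:
  P->S2: 26 × 6 = 156
  P->S3: 14 × 8 = 112
  Q->S1: 118 × 3 = 354
  R->S1: 6 × 2 = 12
  R->S2: 26 × 3 = 78
Total cost = 712.
So R→S2 carries 26 crates.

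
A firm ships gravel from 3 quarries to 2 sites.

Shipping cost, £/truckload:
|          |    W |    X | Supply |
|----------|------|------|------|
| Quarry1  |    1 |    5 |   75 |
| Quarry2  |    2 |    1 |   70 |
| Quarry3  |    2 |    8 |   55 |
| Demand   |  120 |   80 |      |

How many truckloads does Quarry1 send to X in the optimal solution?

The minimum-cost plan:
  Quarry1 to W: 65 × £1 = £65
  Quarry1 to X: 10 × £5 = £50
  Quarry2 to X: 70 × £1 = £70
  Quarry3 to W: 55 × £2 = £110
Total cost = £295.
So Quarry1→X carries 10 truckloads.

10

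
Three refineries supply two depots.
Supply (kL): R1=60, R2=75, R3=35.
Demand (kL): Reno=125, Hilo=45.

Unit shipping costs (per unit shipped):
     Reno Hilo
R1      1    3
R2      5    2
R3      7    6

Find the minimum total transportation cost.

545

A cheapest plan:
  R1–Reno: 60 kL
  R2–Reno: 30 kL
  R2–Hilo: 45 kL
  R3–Reno: 35 kL
Total cost = 545.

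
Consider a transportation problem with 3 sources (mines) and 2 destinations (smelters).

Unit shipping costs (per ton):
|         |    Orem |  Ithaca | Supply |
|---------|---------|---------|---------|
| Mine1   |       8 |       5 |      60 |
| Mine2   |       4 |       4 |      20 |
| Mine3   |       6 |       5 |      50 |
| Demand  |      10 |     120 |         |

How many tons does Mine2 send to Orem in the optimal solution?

10

The minimum-cost plan:
  Mine1 to Ithaca: 60 tons
  Mine2 to Orem: 10 tons
  Mine2 to Ithaca: 10 tons
  Mine3 to Ithaca: 50 tons
Total cost = 630.
So Mine2→Orem carries 10 tons.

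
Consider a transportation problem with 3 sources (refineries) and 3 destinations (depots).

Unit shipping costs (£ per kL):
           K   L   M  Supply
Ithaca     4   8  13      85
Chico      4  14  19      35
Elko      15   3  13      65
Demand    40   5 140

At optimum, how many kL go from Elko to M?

60

The minimum-cost plan:
  Ithaca->K: 5 × £4 = £20
  Ithaca->M: 80 × £13 = £1040
  Chico->K: 35 × £4 = £140
  Elko->L: 5 × £3 = £15
  Elko->M: 60 × £13 = £780
Total cost = £1995.
So Elko→M carries 60 kL.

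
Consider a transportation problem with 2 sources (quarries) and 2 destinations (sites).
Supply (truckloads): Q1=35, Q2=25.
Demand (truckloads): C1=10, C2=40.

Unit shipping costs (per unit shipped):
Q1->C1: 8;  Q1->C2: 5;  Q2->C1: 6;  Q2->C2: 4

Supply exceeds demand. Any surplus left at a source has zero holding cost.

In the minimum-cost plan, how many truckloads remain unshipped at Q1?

Minimum-cost shipments:
  Q1->C2: 25 truckloads
  Q2->C1: 10 truckloads
  Q2->C2: 15 truckloads
Total cost = 245.
Q1 ships 25 of its 35, leaving 10.

10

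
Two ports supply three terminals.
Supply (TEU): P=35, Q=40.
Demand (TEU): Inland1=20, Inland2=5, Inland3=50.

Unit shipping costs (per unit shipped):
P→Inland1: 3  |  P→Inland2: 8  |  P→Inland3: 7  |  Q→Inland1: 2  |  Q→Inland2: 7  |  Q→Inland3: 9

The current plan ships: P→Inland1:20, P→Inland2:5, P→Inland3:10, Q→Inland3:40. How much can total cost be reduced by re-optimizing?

Current plan cost = 20·3 + 5·8 + 10·7 + 40·9 = 530.
Optimal plan:
  P->Inland3: 35 × 7 = 245
  Q->Inland1: 20 × 2 = 40
  Q->Inland2: 5 × 7 = 35
  Q->Inland3: 15 × 9 = 135
Optimal cost = 455.
Saving = 530 − 455 = 75.

75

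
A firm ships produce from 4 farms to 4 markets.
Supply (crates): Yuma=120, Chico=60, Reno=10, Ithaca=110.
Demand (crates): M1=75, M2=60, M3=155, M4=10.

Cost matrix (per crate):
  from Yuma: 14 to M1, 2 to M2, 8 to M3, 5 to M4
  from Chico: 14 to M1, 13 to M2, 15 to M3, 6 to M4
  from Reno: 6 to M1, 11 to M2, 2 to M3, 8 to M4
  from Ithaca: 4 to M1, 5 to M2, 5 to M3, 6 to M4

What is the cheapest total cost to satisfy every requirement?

1905

One minimum-cost allocation:
  Yuma–M2: 60 × 2 = 120
  Yuma–M3: 60 × 8 = 480
  Chico–M1: 50 × 14 = 700
  Chico–M4: 10 × 6 = 60
  Reno–M3: 10 × 2 = 20
  Ithaca–M1: 25 × 4 = 100
  Ithaca–M3: 85 × 5 = 425
Total = 120 + 480 + 700 + 60 + 20 + 100 + 425 = 1905.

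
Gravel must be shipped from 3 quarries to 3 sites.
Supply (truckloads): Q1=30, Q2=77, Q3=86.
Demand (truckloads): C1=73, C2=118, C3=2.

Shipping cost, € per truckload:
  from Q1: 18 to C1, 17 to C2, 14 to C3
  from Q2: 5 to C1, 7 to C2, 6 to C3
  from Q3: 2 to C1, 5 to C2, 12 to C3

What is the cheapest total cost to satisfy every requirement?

1254

Optimal allocation:
  Q1–C2: 28 × €17 = €476
  Q1–C3: 2 × €14 = €28
  Q2–C2: 77 × €7 = €539
  Q3–C1: 73 × €2 = €146
  Q3–C2: 13 × €5 = €65
Total = 476 + 28 + 539 + 146 + 65 = €1254.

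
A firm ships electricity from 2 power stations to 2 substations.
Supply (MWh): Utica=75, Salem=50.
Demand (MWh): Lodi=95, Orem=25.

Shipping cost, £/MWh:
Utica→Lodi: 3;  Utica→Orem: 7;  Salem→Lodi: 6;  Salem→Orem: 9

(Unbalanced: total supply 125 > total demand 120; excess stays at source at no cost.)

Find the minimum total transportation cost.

Optimal allocation:
  Utica to Lodi: 75 × £3 = £225
  Salem to Lodi: 20 × £6 = £120
  Salem to Orem: 25 × £9 = £225
Total = 225 + 120 + 225 = £570.

570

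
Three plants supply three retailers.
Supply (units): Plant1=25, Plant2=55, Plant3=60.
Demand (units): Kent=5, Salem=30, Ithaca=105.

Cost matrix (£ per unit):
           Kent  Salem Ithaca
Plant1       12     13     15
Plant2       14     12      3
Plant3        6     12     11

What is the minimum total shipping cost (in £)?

1130

One minimum-cost allocation:
  Plant1–Salem: 25 units
  Plant2–Ithaca: 55 units
  Plant3–Kent: 5 units
  Plant3–Salem: 5 units
  Plant3–Ithaca: 50 units
Total cost = £1130.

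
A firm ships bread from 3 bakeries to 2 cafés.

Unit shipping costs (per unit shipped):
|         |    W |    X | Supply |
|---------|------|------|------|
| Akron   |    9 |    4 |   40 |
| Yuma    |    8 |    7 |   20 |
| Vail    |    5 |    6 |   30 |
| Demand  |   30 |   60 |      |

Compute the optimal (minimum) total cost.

450

Optimal allocation:
  Akron to X: 40 trays
  Yuma to X: 20 trays
  Vail to W: 30 trays
Total cost = 450.
(Supply check: Akron ships 40; Yuma ships 20; Vail ships 30.)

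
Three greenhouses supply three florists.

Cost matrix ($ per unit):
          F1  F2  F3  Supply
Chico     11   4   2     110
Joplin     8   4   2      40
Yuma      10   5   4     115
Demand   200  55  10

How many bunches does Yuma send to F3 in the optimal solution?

0

Optimal shipments:
  Chico–F1: 45 × $11 = $495
  Chico–F2: 55 × $4 = $220
  Chico–F3: 10 × $2 = $20
  Joplin–F1: 40 × $8 = $320
  Yuma–F1: 115 × $10 = $1150
Total cost = $2205.
The route Yuma→F3 is not used.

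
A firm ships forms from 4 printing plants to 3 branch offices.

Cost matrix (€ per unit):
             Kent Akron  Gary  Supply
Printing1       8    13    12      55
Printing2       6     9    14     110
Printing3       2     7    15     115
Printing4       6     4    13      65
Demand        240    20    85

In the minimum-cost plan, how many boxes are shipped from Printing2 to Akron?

0

The minimum-cost plan:
  Printing1->Gary: 55 × €12 = €660
  Printing2->Kent: 110 × €6 = €660
  Printing3->Kent: 115 × €2 = €230
  Printing4->Kent: 15 × €6 = €90
  Printing4->Akron: 20 × €4 = €80
  Printing4->Gary: 30 × €13 = €390
Total cost = €2110.
The route Printing2→Akron is not used.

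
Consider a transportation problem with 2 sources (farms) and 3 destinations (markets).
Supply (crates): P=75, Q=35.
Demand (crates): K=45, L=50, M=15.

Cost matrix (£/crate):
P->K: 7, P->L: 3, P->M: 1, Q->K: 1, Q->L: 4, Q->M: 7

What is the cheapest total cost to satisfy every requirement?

270

Optimal allocation:
  P–K: 10 crates
  P–L: 50 crates
  P–M: 15 crates
  Q–K: 35 crates
Total cost = £270.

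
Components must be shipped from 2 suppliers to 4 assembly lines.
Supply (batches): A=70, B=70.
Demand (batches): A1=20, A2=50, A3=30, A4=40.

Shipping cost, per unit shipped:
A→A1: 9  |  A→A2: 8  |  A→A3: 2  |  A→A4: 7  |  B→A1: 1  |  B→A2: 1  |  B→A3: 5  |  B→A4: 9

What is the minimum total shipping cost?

410

Optimal allocation:
  A–A3: 30 × 2 = 60
  A–A4: 40 × 7 = 280
  B–A1: 20 × 1 = 20
  B–A2: 50 × 1 = 50
Total = 60 + 280 + 20 + 50 = 410.
(Supply check: A ships 70; B ships 70.)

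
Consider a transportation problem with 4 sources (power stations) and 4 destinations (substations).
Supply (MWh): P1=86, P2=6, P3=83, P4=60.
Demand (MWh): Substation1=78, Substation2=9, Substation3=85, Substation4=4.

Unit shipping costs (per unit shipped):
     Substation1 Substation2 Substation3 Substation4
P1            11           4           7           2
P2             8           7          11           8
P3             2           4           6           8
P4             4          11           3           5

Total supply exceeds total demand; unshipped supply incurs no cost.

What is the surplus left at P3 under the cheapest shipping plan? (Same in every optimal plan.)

0

An optimal plan:
  P1–Substation2: 9 × 4 = 36
  P1–Substation3: 20 × 7 = 140
  P1–Substation4: 4 × 2 = 8
  P3–Substation1: 78 × 2 = 156
  P3–Substation3: 5 × 6 = 30
  P4–Substation3: 60 × 3 = 180
Total cost = 550.
P3 ships 83 of its 83, leaving 0.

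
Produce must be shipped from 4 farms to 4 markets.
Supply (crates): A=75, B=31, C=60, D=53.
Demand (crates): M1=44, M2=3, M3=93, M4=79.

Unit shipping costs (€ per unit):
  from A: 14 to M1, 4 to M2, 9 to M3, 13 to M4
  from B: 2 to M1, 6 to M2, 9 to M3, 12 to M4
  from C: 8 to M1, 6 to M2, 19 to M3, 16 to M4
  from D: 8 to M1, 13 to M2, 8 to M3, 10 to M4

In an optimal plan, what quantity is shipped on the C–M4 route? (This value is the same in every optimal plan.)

44

The minimum-cost plan:
  A to M3: 75 × €9 = €675
  B to M1: 31 × €2 = €62
  C to M1: 13 × €8 = €104
  C to M2: 3 × €6 = €18
  C to M4: 44 × €16 = €704
  D to M3: 18 × €8 = €144
  D to M4: 35 × €10 = €350
Total cost = €2057.
So C→M4 carries 44 crates.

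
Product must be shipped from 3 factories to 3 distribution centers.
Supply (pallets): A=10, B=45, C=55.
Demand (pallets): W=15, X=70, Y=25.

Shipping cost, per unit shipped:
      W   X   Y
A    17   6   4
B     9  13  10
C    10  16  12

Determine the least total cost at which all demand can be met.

1335

An optimal shipping plan:
  A→X: 10 pallets
  B→X: 45 pallets
  C→W: 15 pallets
  C→X: 15 pallets
  C→Y: 25 pallets
Total cost = 1335.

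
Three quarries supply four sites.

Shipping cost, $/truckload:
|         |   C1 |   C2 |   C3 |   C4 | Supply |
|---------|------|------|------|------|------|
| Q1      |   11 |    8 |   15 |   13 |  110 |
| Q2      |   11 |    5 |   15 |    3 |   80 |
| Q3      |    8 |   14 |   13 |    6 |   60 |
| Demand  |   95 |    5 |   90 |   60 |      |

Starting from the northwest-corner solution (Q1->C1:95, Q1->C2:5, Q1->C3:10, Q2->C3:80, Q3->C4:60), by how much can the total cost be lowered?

Current plan cost = 95·11 + 5·8 + 10·15 + 80·15 + 60·6 = $2795.
Optimal plan:
  Q1–C1: 20 × $11 = $220
  Q1–C3: 90 × $15 = $1350
  Q2–C1: 15 × $11 = $165
  Q2–C2: 5 × $5 = $25
  Q2–C4: 60 × $3 = $180
  Q3–C1: 60 × $8 = $480
Optimal cost = $2420.
Saving = 2795 − 2420 = $375.

375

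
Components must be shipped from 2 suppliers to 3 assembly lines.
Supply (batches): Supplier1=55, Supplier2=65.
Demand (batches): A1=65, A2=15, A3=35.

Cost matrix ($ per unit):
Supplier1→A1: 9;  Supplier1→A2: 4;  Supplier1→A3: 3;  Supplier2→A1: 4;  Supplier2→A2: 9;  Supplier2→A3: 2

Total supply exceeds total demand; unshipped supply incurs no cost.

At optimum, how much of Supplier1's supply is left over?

An optimal plan:
  Supplier1–A2: 15 × $4 = $60
  Supplier1–A3: 35 × $3 = $105
  Supplier2–A1: 65 × $4 = $260
Total cost = $425.
Supplier1 ships 50 of its 55, leaving 5.

5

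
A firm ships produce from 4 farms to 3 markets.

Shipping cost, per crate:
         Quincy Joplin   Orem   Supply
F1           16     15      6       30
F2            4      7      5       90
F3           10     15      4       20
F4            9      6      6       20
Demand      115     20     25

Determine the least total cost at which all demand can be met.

A cheapest plan:
  F1–Quincy: 5 crates
  F1–Orem: 25 crates
  F2–Quincy: 90 crates
  F3–Quincy: 20 crates
  F4–Joplin: 20 crates
Total cost = 910.

910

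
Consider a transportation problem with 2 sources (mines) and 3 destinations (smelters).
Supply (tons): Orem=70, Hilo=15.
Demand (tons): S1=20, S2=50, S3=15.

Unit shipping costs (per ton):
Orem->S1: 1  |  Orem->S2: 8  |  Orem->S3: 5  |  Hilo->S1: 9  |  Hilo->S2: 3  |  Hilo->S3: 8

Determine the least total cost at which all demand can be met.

Optimal allocation:
  Orem to S1: 20 × 1 = 20
  Orem to S2: 35 × 8 = 280
  Orem to S3: 15 × 5 = 75
  Hilo to S2: 15 × 3 = 45
Total = 20 + 280 + 75 + 45 = 420.
(Supply check: Orem ships 70; Hilo ships 15.)

420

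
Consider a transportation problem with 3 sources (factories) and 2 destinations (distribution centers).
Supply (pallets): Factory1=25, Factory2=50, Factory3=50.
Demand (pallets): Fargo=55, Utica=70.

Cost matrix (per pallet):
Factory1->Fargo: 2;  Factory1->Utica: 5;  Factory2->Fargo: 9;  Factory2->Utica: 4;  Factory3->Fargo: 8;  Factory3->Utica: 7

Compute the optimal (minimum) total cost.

An optimal shipping plan:
  Factory1->Fargo: 25 × 2 = 50
  Factory2->Utica: 50 × 4 = 200
  Factory3->Fargo: 30 × 8 = 240
  Factory3->Utica: 20 × 7 = 140
Total = 50 + 200 + 240 + 140 = 630.
(Supply check: Factory1 ships 25; Factory2 ships 50; Factory3 ships 50.)

630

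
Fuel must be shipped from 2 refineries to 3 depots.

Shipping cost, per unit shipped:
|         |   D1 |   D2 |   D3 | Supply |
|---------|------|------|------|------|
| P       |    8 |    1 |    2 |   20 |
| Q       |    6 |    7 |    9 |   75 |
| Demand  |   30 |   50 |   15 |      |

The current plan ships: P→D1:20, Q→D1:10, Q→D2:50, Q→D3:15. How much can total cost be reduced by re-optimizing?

Current plan cost = 20·8 + 10·6 + 50·7 + 15·9 = 705.
Optimal plan:
  P to D2: 5 × 1 = 5
  P to D3: 15 × 2 = 30
  Q to D1: 30 × 6 = 180
  Q to D2: 45 × 7 = 315
Optimal cost = 530.
Saving = 705 − 530 = 175.

175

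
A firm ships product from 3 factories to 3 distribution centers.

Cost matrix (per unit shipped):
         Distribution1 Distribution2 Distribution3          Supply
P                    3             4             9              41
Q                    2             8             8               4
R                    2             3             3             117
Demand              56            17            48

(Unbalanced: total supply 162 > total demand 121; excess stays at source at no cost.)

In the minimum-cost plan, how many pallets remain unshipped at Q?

An optimal plan:
  Q→Distribution1: 4 × 2 = 8
  R→Distribution1: 52 × 2 = 104
  R→Distribution2: 17 × 3 = 51
  R→Distribution3: 48 × 3 = 144
Total cost = 307.
Q ships 4 of its 4, leaving 0.

0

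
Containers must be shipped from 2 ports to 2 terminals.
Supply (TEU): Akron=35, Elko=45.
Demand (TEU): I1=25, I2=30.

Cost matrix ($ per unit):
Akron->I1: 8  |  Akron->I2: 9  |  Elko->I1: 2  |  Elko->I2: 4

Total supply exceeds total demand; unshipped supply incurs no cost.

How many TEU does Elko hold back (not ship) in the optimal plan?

0

Minimum-cost shipments:
  Akron->I2: 10 × $9 = $90
  Elko->I1: 25 × $2 = $50
  Elko->I2: 20 × $4 = $80
Total cost = $220.
Elko ships 45 of its 45, leaving 0.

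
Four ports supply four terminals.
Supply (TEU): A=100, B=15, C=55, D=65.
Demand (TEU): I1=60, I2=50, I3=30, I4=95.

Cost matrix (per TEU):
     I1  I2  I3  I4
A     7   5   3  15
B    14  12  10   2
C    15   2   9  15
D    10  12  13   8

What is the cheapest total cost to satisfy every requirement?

A cheapest plan:
  A–I1: 60 TEU
  A–I3: 30 TEU
  A–I4: 10 TEU
  B–I4: 15 TEU
  C–I2: 50 TEU
  C–I4: 5 TEU
  D–I4: 65 TEU
Total cost = 1385.
(Supply check: A ships 100; B ships 15; C ships 55; D ships 65.)

1385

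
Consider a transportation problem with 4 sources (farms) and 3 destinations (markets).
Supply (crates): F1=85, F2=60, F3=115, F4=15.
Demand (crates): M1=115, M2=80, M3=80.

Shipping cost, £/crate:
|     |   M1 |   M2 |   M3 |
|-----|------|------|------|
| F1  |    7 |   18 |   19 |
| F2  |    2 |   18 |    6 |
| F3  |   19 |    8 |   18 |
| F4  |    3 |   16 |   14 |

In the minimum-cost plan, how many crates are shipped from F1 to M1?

Optimal shipments:
  F1→M1: 85 crates
  F2→M1: 15 crates
  F2→M3: 45 crates
  F3→M2: 80 crates
  F3→M3: 35 crates
  F4→M1: 15 crates
Total cost = £2210.
So F1→M1 carries 85 crates.

85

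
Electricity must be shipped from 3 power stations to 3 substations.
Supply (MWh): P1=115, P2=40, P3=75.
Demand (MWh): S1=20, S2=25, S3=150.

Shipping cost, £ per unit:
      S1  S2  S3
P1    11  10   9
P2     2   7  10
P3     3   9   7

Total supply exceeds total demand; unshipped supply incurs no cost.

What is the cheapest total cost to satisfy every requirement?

1430

One minimum-cost allocation:
  P1 to S2: 5 × £10 = £50
  P1 to S3: 75 × £9 = £675
  P2 to S1: 20 × £2 = £40
  P2 to S2: 20 × £7 = £140
  P3 to S3: 75 × £7 = £525
Total = 50 + 675 + 40 + 140 + 525 = £1430.
(Supply check: P1 ships 80; P2 ships 40; P3 ships 75.)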